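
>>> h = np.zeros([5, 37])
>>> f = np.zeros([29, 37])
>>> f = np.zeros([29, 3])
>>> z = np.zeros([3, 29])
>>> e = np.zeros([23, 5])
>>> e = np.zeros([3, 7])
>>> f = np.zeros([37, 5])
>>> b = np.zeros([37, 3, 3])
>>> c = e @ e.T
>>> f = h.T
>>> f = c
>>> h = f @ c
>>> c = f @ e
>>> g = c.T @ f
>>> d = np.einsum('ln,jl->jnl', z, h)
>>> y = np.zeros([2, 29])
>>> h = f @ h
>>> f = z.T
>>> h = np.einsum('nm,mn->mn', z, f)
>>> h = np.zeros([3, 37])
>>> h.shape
(3, 37)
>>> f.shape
(29, 3)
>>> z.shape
(3, 29)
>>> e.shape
(3, 7)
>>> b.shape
(37, 3, 3)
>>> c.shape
(3, 7)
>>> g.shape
(7, 3)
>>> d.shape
(3, 29, 3)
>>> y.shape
(2, 29)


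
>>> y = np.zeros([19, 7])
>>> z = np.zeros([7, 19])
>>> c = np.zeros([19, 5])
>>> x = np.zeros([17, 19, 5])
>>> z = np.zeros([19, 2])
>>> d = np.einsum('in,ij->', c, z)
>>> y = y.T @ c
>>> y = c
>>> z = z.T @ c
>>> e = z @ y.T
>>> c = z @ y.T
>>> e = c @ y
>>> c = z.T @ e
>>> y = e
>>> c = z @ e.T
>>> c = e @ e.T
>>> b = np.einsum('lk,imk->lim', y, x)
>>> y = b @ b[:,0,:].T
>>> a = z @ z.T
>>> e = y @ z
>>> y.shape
(2, 17, 2)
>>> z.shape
(2, 5)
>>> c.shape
(2, 2)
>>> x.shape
(17, 19, 5)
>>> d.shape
()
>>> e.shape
(2, 17, 5)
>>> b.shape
(2, 17, 19)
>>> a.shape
(2, 2)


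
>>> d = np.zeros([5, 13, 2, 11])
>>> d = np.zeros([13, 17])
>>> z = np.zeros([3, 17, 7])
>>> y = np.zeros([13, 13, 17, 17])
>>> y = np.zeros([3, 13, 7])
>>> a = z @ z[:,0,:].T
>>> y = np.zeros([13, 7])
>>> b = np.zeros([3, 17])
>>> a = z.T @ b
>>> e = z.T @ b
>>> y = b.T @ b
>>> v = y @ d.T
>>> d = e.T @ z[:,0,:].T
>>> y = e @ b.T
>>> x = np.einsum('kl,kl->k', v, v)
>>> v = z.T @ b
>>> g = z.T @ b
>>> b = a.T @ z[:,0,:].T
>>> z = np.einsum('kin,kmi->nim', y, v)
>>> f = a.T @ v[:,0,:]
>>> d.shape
(17, 17, 3)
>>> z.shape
(3, 17, 17)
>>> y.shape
(7, 17, 3)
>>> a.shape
(7, 17, 17)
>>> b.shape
(17, 17, 3)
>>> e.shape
(7, 17, 17)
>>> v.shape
(7, 17, 17)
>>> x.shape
(17,)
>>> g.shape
(7, 17, 17)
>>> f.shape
(17, 17, 17)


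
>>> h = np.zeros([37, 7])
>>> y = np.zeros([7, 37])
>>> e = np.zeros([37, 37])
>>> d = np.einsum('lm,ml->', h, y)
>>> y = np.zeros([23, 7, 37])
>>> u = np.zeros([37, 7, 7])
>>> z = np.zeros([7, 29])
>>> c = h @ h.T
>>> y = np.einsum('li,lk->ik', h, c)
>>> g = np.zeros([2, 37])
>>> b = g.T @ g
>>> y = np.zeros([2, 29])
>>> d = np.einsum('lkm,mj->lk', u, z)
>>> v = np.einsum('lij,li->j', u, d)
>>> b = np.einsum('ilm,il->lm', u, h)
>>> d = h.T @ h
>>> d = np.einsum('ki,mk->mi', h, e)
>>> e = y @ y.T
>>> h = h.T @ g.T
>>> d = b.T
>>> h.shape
(7, 2)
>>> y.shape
(2, 29)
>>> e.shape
(2, 2)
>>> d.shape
(7, 7)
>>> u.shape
(37, 7, 7)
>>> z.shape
(7, 29)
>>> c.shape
(37, 37)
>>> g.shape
(2, 37)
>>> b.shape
(7, 7)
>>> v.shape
(7,)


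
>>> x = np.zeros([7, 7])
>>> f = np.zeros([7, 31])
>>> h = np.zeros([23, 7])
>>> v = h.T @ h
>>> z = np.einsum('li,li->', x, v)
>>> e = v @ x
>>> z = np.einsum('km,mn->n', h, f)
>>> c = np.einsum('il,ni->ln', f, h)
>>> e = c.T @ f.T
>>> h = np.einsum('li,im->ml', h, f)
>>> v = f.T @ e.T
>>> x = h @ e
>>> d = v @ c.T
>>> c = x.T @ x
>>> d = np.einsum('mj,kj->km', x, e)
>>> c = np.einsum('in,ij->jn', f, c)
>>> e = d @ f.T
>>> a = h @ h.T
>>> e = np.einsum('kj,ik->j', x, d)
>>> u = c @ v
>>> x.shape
(31, 7)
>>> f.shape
(7, 31)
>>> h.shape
(31, 23)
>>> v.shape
(31, 23)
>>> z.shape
(31,)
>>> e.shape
(7,)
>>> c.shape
(7, 31)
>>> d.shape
(23, 31)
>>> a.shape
(31, 31)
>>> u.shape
(7, 23)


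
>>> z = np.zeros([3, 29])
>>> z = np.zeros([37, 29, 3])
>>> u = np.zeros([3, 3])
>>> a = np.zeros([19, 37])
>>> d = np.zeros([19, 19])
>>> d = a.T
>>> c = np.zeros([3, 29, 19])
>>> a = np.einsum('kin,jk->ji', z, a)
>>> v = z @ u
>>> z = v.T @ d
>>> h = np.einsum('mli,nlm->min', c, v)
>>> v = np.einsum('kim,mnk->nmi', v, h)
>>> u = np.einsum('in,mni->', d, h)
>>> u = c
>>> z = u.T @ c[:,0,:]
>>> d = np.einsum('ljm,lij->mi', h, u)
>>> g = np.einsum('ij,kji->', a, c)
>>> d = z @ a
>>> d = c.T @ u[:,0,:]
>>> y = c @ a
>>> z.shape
(19, 29, 19)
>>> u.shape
(3, 29, 19)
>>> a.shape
(19, 29)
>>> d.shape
(19, 29, 19)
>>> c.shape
(3, 29, 19)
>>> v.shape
(19, 3, 29)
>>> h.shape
(3, 19, 37)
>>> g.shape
()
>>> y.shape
(3, 29, 29)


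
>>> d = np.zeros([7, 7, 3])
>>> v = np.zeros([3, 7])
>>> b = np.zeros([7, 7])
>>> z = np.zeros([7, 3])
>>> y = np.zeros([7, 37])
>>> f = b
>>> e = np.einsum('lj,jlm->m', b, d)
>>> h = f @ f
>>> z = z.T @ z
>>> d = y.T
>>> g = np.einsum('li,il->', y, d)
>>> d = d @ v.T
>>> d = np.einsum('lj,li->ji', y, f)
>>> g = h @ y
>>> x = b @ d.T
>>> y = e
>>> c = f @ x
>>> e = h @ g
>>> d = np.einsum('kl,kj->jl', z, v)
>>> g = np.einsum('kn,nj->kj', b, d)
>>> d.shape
(7, 3)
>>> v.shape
(3, 7)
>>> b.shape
(7, 7)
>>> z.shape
(3, 3)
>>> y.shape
(3,)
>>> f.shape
(7, 7)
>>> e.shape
(7, 37)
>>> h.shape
(7, 7)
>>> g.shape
(7, 3)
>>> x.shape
(7, 37)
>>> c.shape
(7, 37)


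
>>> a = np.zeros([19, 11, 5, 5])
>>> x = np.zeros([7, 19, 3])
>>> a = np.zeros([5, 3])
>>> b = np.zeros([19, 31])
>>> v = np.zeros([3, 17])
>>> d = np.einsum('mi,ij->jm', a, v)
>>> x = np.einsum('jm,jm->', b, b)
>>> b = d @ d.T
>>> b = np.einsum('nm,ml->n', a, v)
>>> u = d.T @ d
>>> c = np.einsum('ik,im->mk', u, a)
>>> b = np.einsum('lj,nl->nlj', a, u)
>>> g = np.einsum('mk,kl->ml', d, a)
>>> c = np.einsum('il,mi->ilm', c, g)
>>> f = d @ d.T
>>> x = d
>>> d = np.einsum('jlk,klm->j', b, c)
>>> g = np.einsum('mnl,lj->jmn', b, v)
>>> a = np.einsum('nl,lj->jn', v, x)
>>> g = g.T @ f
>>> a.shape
(5, 3)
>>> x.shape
(17, 5)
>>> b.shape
(5, 5, 3)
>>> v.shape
(3, 17)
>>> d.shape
(5,)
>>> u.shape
(5, 5)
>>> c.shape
(3, 5, 17)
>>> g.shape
(5, 5, 17)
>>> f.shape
(17, 17)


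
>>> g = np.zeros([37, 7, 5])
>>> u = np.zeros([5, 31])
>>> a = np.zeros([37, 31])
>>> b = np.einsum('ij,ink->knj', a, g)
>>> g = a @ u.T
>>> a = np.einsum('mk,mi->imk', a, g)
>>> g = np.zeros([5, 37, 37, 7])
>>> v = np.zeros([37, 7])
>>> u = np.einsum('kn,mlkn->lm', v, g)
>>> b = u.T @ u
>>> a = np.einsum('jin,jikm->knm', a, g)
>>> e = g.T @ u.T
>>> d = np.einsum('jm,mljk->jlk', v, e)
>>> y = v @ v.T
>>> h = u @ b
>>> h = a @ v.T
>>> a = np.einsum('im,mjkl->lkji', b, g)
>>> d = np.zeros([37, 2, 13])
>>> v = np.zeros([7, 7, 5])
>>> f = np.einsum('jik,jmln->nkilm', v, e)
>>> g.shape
(5, 37, 37, 7)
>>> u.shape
(37, 5)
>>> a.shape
(7, 37, 37, 5)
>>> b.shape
(5, 5)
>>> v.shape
(7, 7, 5)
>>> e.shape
(7, 37, 37, 37)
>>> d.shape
(37, 2, 13)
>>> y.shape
(37, 37)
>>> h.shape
(37, 31, 37)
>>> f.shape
(37, 5, 7, 37, 37)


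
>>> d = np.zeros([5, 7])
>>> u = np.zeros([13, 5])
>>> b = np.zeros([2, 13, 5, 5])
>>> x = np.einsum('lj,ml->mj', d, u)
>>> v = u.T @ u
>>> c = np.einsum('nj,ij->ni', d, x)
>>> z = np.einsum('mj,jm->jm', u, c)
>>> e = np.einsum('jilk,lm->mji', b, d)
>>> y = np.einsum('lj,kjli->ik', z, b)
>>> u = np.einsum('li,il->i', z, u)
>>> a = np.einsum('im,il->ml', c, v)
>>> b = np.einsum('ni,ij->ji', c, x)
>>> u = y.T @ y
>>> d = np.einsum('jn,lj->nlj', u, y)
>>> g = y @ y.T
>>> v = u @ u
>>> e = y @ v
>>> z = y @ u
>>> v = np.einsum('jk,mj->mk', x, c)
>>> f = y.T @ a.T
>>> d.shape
(2, 5, 2)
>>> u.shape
(2, 2)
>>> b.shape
(7, 13)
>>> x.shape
(13, 7)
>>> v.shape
(5, 7)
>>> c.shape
(5, 13)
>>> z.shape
(5, 2)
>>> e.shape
(5, 2)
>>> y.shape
(5, 2)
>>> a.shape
(13, 5)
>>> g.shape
(5, 5)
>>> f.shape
(2, 13)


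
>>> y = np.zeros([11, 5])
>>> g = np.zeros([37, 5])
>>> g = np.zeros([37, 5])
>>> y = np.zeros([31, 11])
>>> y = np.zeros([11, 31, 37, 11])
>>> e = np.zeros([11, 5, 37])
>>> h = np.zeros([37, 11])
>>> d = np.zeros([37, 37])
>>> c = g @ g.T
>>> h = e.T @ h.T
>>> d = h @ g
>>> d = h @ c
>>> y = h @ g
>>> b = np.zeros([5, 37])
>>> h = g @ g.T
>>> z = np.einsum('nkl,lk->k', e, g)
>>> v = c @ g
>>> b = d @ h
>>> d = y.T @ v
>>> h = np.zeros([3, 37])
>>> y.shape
(37, 5, 5)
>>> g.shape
(37, 5)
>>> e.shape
(11, 5, 37)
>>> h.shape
(3, 37)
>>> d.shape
(5, 5, 5)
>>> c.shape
(37, 37)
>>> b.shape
(37, 5, 37)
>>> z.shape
(5,)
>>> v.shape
(37, 5)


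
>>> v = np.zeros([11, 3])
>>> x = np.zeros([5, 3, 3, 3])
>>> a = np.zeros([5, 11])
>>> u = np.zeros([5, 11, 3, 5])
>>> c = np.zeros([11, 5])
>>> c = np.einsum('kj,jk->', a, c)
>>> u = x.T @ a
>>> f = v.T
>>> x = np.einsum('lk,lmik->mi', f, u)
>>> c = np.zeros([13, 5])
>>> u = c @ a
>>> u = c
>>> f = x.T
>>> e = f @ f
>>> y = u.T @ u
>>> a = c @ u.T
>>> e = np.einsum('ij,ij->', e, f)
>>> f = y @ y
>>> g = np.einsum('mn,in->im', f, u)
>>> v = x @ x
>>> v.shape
(3, 3)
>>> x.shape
(3, 3)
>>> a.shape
(13, 13)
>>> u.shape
(13, 5)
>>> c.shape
(13, 5)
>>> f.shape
(5, 5)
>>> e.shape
()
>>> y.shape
(5, 5)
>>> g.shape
(13, 5)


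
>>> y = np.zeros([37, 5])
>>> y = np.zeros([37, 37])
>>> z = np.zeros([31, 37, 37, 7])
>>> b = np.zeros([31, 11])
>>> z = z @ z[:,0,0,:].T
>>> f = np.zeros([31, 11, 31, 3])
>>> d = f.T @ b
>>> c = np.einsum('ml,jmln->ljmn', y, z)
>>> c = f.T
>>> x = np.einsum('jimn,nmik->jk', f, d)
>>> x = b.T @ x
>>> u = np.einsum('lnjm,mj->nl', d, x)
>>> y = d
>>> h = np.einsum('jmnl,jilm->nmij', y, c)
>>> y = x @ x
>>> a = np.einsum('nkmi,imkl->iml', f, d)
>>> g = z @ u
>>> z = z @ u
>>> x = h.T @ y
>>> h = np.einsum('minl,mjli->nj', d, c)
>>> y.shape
(11, 11)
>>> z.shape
(31, 37, 37, 3)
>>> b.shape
(31, 11)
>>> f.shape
(31, 11, 31, 3)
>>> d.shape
(3, 31, 11, 11)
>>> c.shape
(3, 31, 11, 31)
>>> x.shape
(3, 31, 31, 11)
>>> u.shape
(31, 3)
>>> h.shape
(11, 31)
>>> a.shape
(3, 31, 11)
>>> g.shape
(31, 37, 37, 3)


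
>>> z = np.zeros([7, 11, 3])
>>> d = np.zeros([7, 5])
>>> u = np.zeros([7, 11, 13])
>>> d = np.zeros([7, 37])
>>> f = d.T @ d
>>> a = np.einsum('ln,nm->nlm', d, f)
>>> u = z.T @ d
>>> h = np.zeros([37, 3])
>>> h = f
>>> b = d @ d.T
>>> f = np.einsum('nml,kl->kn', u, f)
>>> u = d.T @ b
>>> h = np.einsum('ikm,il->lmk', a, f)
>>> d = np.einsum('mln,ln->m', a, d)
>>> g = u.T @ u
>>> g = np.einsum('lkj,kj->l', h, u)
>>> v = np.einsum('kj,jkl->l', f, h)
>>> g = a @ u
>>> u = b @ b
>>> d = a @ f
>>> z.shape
(7, 11, 3)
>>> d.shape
(37, 7, 3)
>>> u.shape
(7, 7)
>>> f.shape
(37, 3)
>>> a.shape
(37, 7, 37)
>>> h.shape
(3, 37, 7)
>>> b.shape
(7, 7)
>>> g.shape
(37, 7, 7)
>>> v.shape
(7,)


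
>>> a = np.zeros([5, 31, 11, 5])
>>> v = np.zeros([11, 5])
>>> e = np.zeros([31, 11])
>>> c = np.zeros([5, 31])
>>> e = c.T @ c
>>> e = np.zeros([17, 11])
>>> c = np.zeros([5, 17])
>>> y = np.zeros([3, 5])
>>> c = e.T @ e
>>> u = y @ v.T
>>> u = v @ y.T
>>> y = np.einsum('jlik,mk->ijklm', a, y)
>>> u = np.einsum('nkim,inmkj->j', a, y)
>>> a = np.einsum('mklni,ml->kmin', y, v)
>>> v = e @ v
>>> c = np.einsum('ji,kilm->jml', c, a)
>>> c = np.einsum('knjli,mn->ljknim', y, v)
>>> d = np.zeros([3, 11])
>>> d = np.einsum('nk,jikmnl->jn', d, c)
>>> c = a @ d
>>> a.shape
(5, 11, 3, 31)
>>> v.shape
(17, 5)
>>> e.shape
(17, 11)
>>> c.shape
(5, 11, 3, 3)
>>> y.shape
(11, 5, 5, 31, 3)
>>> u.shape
(3,)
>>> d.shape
(31, 3)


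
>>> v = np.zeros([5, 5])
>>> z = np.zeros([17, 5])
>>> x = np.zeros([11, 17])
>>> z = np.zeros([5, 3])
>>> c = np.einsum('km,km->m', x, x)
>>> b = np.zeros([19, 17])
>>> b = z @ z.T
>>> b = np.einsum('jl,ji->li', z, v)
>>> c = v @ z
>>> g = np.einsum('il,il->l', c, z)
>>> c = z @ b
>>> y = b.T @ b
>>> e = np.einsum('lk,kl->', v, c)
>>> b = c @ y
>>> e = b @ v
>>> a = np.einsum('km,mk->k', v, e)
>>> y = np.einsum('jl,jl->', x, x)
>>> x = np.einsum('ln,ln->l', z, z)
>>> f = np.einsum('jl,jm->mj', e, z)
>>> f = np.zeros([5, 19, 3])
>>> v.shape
(5, 5)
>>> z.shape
(5, 3)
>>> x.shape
(5,)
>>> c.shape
(5, 5)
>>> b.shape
(5, 5)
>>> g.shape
(3,)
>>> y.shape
()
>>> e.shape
(5, 5)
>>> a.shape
(5,)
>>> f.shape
(5, 19, 3)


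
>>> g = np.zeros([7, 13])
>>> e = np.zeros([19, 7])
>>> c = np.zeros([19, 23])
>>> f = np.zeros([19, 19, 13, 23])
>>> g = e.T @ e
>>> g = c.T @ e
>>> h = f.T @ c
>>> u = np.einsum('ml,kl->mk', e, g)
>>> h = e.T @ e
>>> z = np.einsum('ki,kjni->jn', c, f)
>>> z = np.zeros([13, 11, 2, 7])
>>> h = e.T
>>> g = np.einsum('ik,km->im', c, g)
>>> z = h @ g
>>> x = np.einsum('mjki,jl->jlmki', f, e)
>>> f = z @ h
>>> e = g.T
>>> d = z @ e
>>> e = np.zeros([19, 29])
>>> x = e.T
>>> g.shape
(19, 7)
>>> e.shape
(19, 29)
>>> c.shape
(19, 23)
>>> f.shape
(7, 19)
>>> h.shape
(7, 19)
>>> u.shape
(19, 23)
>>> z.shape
(7, 7)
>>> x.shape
(29, 19)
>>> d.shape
(7, 19)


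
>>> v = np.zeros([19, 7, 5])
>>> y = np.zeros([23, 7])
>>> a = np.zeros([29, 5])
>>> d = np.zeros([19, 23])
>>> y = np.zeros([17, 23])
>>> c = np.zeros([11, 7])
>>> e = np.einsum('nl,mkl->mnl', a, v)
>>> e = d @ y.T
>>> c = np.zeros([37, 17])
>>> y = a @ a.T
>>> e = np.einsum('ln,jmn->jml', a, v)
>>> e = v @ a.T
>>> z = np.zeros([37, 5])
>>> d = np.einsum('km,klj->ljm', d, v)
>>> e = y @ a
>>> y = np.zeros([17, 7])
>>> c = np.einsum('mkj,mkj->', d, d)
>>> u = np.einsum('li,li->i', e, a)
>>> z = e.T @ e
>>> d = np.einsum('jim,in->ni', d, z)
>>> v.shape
(19, 7, 5)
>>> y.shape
(17, 7)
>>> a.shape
(29, 5)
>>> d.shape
(5, 5)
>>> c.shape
()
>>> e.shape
(29, 5)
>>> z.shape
(5, 5)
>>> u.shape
(5,)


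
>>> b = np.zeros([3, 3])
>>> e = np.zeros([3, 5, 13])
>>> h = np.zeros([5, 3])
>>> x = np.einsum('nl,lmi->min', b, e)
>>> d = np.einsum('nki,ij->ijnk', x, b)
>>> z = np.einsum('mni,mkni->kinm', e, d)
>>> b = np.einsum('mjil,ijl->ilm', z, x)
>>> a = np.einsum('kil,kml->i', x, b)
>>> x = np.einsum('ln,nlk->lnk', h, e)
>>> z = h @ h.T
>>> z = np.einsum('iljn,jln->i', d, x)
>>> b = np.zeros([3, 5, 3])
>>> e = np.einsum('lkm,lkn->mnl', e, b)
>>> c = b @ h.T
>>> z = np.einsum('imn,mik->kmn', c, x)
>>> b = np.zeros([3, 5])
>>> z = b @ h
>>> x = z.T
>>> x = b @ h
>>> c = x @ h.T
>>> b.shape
(3, 5)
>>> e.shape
(13, 3, 3)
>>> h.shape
(5, 3)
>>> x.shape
(3, 3)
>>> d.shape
(3, 3, 5, 13)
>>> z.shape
(3, 3)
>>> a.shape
(13,)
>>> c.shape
(3, 5)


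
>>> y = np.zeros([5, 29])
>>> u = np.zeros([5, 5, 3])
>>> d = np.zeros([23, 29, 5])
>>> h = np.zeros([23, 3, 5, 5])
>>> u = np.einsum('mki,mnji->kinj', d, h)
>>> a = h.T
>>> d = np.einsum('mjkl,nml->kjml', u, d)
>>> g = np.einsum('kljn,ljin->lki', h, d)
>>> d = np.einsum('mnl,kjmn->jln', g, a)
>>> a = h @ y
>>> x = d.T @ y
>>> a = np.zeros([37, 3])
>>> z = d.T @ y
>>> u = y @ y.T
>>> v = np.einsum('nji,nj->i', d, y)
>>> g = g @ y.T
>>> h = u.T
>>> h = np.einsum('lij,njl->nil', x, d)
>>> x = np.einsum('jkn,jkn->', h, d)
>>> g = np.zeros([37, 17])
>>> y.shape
(5, 29)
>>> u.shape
(5, 5)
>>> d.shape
(5, 29, 23)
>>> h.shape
(5, 29, 23)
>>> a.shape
(37, 3)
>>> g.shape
(37, 17)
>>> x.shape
()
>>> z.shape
(23, 29, 29)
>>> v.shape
(23,)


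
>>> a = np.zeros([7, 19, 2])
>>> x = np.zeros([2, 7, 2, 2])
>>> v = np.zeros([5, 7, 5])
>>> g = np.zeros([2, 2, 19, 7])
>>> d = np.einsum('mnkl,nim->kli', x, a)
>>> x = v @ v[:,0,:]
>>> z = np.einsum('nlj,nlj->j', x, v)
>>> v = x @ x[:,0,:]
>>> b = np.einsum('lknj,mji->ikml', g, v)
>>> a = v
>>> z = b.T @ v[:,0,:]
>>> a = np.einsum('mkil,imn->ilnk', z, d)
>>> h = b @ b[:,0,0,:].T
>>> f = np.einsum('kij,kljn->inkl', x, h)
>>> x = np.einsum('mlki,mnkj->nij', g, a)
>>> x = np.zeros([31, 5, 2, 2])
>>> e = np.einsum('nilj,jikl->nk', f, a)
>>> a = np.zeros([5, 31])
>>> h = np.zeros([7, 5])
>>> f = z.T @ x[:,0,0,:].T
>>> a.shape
(5, 31)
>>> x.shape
(31, 5, 2, 2)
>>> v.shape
(5, 7, 5)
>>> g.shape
(2, 2, 19, 7)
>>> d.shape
(2, 2, 19)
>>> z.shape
(2, 5, 2, 5)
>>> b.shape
(5, 2, 5, 2)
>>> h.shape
(7, 5)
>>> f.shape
(5, 2, 5, 31)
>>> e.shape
(7, 19)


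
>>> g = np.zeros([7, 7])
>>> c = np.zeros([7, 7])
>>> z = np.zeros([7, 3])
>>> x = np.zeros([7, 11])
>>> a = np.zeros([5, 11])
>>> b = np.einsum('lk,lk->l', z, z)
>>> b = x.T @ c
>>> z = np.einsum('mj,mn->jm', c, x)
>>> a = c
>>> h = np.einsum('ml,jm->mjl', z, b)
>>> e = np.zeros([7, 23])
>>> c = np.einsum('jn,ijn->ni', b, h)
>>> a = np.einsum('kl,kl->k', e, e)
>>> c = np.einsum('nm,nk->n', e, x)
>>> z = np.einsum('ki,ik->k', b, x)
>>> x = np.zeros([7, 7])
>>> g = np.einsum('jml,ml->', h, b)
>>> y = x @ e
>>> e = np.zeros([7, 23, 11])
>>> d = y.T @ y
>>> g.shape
()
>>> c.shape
(7,)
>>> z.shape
(11,)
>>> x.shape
(7, 7)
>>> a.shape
(7,)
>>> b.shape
(11, 7)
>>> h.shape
(7, 11, 7)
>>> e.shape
(7, 23, 11)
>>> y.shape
(7, 23)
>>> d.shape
(23, 23)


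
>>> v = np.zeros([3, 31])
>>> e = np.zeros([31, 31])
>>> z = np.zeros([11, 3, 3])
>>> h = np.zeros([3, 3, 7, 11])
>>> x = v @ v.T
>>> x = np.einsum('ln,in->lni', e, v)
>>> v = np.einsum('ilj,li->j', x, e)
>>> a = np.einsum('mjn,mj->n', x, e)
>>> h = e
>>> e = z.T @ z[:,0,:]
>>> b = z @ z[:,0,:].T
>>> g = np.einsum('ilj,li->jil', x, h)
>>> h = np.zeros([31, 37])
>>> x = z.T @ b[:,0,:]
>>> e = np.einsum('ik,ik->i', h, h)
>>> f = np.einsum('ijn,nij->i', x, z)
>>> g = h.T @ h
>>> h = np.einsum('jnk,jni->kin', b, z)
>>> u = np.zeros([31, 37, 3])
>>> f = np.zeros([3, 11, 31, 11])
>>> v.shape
(3,)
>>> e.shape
(31,)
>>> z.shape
(11, 3, 3)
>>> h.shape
(11, 3, 3)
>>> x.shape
(3, 3, 11)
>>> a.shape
(3,)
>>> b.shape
(11, 3, 11)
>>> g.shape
(37, 37)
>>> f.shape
(3, 11, 31, 11)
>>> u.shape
(31, 37, 3)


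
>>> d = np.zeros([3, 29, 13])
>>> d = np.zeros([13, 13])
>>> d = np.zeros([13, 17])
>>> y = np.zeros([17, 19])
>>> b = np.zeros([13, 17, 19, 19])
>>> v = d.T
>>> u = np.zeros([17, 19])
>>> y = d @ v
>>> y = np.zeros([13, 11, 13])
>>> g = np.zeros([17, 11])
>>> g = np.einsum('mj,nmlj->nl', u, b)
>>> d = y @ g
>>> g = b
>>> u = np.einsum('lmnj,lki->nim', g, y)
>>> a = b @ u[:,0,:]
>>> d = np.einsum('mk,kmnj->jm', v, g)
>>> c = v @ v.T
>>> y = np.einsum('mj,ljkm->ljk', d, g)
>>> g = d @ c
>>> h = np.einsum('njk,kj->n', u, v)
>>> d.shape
(19, 17)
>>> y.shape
(13, 17, 19)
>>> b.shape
(13, 17, 19, 19)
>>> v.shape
(17, 13)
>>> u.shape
(19, 13, 17)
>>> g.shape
(19, 17)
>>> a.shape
(13, 17, 19, 17)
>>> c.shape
(17, 17)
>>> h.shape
(19,)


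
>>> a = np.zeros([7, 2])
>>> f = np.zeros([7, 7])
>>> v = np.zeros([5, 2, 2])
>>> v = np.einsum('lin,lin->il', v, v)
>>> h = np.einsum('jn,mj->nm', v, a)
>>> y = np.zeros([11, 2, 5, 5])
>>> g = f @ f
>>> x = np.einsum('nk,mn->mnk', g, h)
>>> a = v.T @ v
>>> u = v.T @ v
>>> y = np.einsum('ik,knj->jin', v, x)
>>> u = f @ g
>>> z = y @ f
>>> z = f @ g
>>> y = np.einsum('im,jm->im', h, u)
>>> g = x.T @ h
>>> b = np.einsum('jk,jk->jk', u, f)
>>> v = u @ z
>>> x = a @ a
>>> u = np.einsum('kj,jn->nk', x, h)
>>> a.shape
(5, 5)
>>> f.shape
(7, 7)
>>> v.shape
(7, 7)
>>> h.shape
(5, 7)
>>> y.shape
(5, 7)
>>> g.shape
(7, 7, 7)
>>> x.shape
(5, 5)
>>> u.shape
(7, 5)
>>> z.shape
(7, 7)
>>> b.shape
(7, 7)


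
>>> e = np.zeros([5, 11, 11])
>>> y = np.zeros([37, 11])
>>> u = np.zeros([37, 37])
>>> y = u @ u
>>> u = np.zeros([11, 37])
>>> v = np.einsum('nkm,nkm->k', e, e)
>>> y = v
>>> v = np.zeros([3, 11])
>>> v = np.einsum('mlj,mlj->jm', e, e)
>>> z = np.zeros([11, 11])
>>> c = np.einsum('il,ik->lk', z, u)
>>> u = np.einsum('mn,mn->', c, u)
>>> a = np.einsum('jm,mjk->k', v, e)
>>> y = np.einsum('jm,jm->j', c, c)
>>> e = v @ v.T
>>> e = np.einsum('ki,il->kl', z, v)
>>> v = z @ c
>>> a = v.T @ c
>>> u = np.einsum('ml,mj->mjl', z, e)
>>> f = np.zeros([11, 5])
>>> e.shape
(11, 5)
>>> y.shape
(11,)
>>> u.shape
(11, 5, 11)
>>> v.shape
(11, 37)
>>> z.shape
(11, 11)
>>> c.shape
(11, 37)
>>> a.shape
(37, 37)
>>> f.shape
(11, 5)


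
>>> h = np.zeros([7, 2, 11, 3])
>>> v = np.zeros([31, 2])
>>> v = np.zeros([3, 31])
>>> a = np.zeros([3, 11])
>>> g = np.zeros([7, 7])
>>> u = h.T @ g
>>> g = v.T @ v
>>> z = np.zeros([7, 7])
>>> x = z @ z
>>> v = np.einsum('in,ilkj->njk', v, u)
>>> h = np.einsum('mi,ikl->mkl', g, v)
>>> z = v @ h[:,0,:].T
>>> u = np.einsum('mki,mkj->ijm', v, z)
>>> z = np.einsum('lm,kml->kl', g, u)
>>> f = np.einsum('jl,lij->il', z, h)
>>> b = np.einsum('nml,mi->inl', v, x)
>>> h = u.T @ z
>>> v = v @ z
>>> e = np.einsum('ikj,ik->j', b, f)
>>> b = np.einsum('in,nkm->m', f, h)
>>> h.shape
(31, 31, 31)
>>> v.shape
(31, 7, 31)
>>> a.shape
(3, 11)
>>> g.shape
(31, 31)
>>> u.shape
(2, 31, 31)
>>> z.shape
(2, 31)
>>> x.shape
(7, 7)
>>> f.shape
(7, 31)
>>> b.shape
(31,)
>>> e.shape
(2,)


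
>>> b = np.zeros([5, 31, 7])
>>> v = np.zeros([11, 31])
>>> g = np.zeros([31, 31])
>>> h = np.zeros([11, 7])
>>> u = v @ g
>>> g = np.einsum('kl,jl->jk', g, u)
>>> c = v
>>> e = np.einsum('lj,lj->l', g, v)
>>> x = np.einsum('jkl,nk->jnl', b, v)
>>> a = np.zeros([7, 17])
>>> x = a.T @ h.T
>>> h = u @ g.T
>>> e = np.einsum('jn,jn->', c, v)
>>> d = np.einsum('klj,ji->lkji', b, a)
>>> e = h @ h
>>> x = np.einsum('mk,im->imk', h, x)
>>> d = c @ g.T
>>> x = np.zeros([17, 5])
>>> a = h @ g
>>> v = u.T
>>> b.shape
(5, 31, 7)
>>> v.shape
(31, 11)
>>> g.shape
(11, 31)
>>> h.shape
(11, 11)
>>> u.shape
(11, 31)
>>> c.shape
(11, 31)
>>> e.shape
(11, 11)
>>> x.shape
(17, 5)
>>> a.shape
(11, 31)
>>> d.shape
(11, 11)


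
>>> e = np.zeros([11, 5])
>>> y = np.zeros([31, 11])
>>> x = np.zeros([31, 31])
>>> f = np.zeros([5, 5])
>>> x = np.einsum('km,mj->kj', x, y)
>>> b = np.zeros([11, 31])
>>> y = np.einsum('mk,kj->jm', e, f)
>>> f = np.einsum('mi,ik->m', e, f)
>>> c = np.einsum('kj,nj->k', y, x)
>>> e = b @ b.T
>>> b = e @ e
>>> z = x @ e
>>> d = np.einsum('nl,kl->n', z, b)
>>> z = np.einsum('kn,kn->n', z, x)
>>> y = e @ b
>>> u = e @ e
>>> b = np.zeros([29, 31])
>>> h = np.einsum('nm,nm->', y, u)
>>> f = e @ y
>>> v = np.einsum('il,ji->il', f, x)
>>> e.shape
(11, 11)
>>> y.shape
(11, 11)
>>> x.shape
(31, 11)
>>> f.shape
(11, 11)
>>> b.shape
(29, 31)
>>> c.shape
(5,)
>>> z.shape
(11,)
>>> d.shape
(31,)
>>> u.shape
(11, 11)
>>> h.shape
()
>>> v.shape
(11, 11)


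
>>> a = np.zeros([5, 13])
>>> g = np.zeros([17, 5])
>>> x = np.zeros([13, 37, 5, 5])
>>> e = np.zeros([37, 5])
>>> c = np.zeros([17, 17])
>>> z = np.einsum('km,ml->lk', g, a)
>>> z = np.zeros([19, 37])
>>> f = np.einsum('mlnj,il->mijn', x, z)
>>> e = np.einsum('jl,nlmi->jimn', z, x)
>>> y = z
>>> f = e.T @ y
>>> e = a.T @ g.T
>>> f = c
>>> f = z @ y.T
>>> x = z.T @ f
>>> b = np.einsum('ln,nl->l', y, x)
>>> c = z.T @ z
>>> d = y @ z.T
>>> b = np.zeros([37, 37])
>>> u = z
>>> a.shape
(5, 13)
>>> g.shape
(17, 5)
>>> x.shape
(37, 19)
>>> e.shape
(13, 17)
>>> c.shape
(37, 37)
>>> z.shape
(19, 37)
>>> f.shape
(19, 19)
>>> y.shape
(19, 37)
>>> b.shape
(37, 37)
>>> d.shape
(19, 19)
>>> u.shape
(19, 37)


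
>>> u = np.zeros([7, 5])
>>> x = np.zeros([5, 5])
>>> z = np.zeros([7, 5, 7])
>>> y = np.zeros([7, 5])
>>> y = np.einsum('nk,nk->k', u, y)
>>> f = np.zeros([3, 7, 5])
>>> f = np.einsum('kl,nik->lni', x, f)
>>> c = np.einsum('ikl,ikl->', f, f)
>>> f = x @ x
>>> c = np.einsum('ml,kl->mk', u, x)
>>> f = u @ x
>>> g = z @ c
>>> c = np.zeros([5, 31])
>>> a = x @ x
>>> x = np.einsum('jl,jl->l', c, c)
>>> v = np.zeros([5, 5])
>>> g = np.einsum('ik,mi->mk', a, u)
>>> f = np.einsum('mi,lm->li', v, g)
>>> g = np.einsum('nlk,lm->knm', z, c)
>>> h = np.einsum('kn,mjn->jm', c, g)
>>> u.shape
(7, 5)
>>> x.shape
(31,)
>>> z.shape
(7, 5, 7)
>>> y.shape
(5,)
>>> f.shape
(7, 5)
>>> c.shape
(5, 31)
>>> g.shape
(7, 7, 31)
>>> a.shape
(5, 5)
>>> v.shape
(5, 5)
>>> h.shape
(7, 7)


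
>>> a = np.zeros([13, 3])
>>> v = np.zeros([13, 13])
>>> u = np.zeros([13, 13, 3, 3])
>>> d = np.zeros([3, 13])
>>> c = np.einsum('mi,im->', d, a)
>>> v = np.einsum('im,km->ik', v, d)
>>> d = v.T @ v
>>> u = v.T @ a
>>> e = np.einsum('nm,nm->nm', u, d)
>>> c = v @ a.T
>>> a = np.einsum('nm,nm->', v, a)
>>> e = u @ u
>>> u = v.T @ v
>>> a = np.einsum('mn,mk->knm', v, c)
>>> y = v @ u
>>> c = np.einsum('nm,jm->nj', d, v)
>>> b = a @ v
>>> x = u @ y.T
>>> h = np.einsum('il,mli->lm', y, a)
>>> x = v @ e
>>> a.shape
(13, 3, 13)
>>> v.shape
(13, 3)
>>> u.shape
(3, 3)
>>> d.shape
(3, 3)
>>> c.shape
(3, 13)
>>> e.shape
(3, 3)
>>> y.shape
(13, 3)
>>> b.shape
(13, 3, 3)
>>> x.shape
(13, 3)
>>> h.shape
(3, 13)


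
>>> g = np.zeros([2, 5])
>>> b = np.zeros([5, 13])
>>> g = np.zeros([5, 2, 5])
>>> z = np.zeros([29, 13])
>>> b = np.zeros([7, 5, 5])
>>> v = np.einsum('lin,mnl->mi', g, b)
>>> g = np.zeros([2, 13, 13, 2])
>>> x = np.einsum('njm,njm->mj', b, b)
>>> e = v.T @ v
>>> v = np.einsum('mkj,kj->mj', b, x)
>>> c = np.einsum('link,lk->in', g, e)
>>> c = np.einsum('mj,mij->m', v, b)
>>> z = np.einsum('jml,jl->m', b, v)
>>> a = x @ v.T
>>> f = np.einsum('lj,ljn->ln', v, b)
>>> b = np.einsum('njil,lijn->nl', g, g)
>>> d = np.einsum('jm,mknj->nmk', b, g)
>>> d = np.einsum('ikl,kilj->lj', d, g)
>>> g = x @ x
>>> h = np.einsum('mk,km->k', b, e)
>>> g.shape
(5, 5)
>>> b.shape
(2, 2)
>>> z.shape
(5,)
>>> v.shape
(7, 5)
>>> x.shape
(5, 5)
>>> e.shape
(2, 2)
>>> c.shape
(7,)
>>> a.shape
(5, 7)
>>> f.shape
(7, 5)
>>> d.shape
(13, 2)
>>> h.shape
(2,)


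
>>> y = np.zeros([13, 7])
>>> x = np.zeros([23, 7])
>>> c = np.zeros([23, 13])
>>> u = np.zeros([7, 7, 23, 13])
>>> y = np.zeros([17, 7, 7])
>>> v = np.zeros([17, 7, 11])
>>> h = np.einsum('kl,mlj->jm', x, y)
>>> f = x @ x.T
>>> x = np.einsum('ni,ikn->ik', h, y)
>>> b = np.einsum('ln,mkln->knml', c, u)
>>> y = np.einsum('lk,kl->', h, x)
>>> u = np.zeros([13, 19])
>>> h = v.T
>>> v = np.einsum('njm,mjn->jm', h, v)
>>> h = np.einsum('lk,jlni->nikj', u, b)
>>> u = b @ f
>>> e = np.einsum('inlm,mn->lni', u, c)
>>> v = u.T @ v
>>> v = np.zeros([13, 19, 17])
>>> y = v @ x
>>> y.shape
(13, 19, 7)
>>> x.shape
(17, 7)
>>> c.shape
(23, 13)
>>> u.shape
(7, 13, 7, 23)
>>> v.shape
(13, 19, 17)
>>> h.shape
(7, 23, 19, 7)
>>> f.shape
(23, 23)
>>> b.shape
(7, 13, 7, 23)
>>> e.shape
(7, 13, 7)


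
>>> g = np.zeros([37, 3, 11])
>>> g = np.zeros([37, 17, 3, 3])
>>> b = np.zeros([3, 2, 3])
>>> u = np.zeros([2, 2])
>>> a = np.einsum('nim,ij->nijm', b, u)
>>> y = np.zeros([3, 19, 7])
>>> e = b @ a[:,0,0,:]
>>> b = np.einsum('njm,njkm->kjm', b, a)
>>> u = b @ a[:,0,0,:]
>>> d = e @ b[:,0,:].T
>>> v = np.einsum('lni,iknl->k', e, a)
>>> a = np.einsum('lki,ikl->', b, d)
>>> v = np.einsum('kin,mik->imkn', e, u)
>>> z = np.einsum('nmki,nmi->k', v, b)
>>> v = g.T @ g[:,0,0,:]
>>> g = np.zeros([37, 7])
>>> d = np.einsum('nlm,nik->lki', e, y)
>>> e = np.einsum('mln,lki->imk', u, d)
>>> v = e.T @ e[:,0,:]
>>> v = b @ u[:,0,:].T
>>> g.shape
(37, 7)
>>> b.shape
(2, 2, 3)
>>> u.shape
(2, 2, 3)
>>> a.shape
()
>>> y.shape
(3, 19, 7)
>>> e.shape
(19, 2, 7)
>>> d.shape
(2, 7, 19)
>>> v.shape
(2, 2, 2)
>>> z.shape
(3,)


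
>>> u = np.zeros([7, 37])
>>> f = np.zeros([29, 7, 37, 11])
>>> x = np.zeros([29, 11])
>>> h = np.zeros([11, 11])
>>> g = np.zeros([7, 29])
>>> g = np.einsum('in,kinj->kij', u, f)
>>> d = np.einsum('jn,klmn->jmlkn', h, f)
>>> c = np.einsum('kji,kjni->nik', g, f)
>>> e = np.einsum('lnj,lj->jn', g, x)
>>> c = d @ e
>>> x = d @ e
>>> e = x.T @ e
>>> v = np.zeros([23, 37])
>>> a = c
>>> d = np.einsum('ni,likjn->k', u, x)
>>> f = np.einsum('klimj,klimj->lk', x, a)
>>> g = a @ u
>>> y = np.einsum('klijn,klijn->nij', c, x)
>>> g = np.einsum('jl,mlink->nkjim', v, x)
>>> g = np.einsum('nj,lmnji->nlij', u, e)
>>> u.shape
(7, 37)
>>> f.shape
(37, 11)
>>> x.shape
(11, 37, 7, 29, 7)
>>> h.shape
(11, 11)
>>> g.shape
(7, 7, 7, 37)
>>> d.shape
(7,)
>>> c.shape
(11, 37, 7, 29, 7)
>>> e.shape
(7, 29, 7, 37, 7)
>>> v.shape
(23, 37)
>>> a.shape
(11, 37, 7, 29, 7)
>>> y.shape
(7, 7, 29)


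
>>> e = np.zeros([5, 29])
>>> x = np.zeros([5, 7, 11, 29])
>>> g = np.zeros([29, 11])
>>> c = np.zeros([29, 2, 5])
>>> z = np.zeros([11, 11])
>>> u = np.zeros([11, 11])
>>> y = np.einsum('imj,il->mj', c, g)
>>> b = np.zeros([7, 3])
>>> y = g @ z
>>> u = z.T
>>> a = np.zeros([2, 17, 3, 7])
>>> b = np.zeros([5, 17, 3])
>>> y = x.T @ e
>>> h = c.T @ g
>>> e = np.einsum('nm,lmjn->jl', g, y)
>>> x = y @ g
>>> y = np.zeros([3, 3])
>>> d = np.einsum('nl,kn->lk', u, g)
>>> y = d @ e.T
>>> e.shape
(7, 29)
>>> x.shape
(29, 11, 7, 11)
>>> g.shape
(29, 11)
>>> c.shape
(29, 2, 5)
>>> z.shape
(11, 11)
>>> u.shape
(11, 11)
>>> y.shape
(11, 7)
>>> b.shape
(5, 17, 3)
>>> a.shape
(2, 17, 3, 7)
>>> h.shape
(5, 2, 11)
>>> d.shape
(11, 29)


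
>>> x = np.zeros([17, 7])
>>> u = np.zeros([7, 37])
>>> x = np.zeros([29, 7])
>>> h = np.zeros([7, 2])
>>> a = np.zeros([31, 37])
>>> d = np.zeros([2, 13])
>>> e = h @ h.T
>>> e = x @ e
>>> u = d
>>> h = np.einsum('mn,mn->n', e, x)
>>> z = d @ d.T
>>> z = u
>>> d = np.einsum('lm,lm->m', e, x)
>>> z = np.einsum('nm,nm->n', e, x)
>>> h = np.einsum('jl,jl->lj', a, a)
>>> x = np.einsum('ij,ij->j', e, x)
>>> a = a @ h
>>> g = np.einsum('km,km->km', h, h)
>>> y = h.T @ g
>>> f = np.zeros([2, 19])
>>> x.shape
(7,)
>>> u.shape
(2, 13)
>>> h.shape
(37, 31)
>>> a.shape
(31, 31)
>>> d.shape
(7,)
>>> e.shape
(29, 7)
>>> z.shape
(29,)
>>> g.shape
(37, 31)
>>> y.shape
(31, 31)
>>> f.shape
(2, 19)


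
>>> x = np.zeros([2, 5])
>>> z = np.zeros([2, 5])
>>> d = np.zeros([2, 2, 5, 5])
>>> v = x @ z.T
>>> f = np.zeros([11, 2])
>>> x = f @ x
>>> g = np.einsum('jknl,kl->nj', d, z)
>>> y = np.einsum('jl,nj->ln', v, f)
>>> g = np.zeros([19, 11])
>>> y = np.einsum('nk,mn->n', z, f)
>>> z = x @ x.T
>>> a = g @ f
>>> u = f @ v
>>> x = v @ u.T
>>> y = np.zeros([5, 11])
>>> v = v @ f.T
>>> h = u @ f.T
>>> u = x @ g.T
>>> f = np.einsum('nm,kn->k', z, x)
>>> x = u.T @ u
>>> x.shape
(19, 19)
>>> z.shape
(11, 11)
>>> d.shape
(2, 2, 5, 5)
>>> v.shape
(2, 11)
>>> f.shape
(2,)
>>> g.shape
(19, 11)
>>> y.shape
(5, 11)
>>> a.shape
(19, 2)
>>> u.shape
(2, 19)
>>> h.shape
(11, 11)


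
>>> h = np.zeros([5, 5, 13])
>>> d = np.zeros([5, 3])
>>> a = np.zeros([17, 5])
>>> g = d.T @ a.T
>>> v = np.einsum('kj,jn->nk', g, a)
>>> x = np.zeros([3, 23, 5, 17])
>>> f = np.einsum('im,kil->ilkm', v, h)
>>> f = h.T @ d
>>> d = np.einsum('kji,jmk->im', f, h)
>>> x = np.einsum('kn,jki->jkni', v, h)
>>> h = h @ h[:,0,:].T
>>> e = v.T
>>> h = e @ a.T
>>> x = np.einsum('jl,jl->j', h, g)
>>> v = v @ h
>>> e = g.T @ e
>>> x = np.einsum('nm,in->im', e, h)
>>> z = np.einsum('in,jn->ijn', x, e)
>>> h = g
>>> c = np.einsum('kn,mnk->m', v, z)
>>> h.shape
(3, 17)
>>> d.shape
(3, 5)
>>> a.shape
(17, 5)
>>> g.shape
(3, 17)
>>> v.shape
(5, 17)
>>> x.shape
(3, 5)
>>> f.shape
(13, 5, 3)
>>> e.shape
(17, 5)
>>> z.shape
(3, 17, 5)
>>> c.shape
(3,)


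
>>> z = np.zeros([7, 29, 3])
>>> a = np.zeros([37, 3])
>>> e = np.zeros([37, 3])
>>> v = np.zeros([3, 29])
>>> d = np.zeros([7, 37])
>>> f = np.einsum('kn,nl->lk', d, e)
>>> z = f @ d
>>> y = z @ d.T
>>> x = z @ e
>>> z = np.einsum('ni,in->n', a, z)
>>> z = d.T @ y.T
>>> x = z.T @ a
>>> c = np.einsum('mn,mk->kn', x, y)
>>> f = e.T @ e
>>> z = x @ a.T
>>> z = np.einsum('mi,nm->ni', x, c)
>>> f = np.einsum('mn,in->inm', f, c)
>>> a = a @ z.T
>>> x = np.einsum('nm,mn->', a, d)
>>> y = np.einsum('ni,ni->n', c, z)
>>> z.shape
(7, 3)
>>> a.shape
(37, 7)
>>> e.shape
(37, 3)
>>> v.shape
(3, 29)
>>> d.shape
(7, 37)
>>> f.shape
(7, 3, 3)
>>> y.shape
(7,)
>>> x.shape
()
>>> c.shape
(7, 3)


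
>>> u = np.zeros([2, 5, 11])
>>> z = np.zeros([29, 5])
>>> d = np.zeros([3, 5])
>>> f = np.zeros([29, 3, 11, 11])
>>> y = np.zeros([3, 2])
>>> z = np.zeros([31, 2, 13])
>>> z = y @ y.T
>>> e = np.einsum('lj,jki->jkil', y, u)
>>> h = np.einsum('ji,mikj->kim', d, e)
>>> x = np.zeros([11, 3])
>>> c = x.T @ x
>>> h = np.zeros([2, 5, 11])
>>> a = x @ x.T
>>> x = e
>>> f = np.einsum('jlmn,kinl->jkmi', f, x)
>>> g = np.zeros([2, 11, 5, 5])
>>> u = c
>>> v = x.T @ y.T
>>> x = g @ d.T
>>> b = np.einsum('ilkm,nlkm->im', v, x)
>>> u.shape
(3, 3)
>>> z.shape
(3, 3)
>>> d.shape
(3, 5)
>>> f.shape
(29, 2, 11, 5)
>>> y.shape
(3, 2)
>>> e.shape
(2, 5, 11, 3)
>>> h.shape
(2, 5, 11)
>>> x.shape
(2, 11, 5, 3)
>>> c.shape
(3, 3)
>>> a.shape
(11, 11)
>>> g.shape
(2, 11, 5, 5)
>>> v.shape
(3, 11, 5, 3)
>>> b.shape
(3, 3)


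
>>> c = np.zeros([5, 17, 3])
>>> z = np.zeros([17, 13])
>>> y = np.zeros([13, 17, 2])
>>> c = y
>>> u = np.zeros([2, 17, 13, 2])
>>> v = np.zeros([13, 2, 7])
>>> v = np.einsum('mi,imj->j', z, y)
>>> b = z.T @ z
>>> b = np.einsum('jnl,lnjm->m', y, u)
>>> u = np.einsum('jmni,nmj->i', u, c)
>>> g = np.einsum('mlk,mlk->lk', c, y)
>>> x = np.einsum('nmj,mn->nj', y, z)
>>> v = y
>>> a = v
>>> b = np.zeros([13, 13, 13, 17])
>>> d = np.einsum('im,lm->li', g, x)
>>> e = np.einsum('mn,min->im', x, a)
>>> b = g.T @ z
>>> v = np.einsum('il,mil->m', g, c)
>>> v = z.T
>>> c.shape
(13, 17, 2)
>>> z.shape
(17, 13)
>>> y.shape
(13, 17, 2)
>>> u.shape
(2,)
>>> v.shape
(13, 17)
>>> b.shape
(2, 13)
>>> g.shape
(17, 2)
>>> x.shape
(13, 2)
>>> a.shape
(13, 17, 2)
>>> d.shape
(13, 17)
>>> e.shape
(17, 13)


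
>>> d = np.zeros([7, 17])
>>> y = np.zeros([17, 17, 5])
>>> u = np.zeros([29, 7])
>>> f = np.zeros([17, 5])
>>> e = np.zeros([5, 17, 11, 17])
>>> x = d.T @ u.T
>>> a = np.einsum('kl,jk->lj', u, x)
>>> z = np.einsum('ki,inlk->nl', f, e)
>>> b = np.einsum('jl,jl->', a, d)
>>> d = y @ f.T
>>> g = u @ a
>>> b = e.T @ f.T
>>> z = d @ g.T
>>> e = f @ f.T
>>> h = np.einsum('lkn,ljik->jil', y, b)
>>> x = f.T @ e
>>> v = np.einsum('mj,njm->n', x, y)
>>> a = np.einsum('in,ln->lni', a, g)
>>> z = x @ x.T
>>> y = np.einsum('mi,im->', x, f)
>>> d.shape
(17, 17, 17)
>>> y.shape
()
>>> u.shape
(29, 7)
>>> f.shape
(17, 5)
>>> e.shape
(17, 17)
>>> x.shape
(5, 17)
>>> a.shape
(29, 17, 7)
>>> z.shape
(5, 5)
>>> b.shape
(17, 11, 17, 17)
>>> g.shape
(29, 17)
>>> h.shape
(11, 17, 17)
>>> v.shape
(17,)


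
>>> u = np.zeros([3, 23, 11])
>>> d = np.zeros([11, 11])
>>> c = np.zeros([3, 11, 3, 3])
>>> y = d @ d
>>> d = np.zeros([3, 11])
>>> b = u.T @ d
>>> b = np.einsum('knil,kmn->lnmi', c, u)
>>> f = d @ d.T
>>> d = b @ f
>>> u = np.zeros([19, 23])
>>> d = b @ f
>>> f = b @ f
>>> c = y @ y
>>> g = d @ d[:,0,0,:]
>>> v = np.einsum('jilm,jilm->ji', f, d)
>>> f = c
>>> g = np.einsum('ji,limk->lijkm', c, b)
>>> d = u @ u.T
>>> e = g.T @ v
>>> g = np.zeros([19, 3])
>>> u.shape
(19, 23)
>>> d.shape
(19, 19)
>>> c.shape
(11, 11)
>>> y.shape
(11, 11)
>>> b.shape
(3, 11, 23, 3)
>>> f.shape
(11, 11)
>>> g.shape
(19, 3)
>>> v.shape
(3, 11)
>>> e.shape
(23, 3, 11, 11, 11)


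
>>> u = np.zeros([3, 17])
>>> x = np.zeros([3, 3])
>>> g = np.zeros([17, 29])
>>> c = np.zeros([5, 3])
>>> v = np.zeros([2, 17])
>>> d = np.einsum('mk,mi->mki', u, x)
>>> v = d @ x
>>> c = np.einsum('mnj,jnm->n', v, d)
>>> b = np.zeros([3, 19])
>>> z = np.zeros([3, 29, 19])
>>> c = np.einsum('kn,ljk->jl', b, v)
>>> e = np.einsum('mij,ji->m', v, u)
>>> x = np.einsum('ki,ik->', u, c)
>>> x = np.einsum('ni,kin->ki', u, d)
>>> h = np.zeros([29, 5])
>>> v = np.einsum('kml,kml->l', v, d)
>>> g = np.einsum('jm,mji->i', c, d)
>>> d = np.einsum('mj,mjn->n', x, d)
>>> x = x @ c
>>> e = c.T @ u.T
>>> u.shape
(3, 17)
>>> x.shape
(3, 3)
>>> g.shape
(3,)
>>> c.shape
(17, 3)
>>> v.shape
(3,)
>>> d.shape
(3,)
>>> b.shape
(3, 19)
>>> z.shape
(3, 29, 19)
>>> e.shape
(3, 3)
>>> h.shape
(29, 5)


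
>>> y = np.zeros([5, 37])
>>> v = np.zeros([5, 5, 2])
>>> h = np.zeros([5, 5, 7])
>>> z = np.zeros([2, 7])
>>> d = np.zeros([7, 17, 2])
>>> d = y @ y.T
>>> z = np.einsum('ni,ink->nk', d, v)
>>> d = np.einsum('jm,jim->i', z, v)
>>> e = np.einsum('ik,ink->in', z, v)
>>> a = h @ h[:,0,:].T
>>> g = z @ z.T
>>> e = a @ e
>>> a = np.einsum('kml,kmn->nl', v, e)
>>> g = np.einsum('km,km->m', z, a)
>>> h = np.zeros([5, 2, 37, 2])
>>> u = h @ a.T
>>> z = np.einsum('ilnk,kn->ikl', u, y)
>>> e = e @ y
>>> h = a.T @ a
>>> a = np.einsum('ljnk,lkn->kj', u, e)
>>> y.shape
(5, 37)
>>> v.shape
(5, 5, 2)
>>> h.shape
(2, 2)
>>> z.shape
(5, 5, 2)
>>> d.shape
(5,)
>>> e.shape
(5, 5, 37)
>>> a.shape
(5, 2)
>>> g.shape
(2,)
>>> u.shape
(5, 2, 37, 5)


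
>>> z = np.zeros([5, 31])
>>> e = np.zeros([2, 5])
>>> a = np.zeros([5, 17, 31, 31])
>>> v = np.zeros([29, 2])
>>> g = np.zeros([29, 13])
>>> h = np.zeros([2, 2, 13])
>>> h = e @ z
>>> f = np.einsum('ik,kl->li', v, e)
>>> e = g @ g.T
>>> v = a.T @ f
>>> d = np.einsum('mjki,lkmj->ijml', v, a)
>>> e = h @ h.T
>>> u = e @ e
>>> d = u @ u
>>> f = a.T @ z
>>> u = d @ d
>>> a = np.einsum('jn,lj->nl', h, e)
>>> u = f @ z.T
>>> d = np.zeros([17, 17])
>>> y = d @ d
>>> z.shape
(5, 31)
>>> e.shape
(2, 2)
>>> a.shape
(31, 2)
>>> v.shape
(31, 31, 17, 29)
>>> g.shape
(29, 13)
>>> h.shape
(2, 31)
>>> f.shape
(31, 31, 17, 31)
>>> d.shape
(17, 17)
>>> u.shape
(31, 31, 17, 5)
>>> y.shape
(17, 17)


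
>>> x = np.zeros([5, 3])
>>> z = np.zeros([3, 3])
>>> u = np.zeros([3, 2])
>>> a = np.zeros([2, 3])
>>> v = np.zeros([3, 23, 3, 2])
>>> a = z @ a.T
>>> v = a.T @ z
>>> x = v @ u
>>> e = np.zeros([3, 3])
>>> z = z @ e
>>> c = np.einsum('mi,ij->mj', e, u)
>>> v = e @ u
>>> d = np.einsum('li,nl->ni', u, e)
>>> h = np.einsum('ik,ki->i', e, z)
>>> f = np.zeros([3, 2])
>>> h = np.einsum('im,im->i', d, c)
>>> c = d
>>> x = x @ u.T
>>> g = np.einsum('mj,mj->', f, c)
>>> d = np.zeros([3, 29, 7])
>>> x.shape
(2, 3)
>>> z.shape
(3, 3)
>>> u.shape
(3, 2)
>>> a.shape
(3, 2)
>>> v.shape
(3, 2)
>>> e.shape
(3, 3)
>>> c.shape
(3, 2)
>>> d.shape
(3, 29, 7)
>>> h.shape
(3,)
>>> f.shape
(3, 2)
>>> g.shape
()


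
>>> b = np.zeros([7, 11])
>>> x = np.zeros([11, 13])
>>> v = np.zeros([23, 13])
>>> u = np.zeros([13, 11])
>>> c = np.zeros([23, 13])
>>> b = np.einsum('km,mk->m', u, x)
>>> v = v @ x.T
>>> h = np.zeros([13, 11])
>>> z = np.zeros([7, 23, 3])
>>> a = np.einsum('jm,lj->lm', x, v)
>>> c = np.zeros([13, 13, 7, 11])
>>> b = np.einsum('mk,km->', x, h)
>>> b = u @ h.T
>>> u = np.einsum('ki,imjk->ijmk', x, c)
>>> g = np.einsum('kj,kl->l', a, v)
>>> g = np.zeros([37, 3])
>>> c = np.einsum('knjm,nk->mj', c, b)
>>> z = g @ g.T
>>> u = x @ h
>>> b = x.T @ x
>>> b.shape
(13, 13)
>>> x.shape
(11, 13)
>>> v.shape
(23, 11)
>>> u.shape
(11, 11)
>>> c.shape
(11, 7)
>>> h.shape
(13, 11)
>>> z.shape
(37, 37)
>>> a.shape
(23, 13)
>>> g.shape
(37, 3)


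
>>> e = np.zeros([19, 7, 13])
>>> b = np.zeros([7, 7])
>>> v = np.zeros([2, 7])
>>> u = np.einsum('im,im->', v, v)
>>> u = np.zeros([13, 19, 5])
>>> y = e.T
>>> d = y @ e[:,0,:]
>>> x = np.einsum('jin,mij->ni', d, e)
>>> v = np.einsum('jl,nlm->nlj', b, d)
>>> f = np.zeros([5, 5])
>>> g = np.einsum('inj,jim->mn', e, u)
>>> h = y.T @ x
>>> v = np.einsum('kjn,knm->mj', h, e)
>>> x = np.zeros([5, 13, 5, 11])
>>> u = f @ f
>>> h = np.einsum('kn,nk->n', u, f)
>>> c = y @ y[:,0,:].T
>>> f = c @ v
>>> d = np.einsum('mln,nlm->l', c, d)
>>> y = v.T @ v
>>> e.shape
(19, 7, 13)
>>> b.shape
(7, 7)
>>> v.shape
(13, 7)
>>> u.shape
(5, 5)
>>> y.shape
(7, 7)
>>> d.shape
(7,)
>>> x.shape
(5, 13, 5, 11)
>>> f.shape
(13, 7, 7)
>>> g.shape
(5, 7)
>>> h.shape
(5,)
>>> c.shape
(13, 7, 13)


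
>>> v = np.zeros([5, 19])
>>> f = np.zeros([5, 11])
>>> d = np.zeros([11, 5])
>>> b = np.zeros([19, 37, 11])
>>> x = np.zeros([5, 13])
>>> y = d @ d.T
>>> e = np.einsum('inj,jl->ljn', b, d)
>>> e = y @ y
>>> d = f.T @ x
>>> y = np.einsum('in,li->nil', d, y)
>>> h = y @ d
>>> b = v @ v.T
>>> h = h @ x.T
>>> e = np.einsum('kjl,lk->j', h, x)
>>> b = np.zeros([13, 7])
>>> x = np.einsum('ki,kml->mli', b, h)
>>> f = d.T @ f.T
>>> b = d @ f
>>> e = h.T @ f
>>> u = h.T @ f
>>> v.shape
(5, 19)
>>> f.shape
(13, 5)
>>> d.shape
(11, 13)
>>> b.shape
(11, 5)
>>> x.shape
(11, 5, 7)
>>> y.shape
(13, 11, 11)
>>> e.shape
(5, 11, 5)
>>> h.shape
(13, 11, 5)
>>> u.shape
(5, 11, 5)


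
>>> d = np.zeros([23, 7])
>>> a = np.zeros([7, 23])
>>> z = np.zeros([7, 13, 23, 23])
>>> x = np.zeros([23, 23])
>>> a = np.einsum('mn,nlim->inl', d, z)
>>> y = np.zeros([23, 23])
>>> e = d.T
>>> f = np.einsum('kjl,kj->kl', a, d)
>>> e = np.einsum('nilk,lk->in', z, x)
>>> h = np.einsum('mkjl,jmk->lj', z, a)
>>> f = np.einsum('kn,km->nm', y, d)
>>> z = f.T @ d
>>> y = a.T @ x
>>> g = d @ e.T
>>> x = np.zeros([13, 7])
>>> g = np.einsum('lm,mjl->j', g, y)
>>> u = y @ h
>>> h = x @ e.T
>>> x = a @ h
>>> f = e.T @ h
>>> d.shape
(23, 7)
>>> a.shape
(23, 7, 13)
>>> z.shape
(7, 7)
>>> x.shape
(23, 7, 13)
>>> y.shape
(13, 7, 23)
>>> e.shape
(13, 7)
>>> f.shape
(7, 13)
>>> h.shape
(13, 13)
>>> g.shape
(7,)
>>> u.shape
(13, 7, 23)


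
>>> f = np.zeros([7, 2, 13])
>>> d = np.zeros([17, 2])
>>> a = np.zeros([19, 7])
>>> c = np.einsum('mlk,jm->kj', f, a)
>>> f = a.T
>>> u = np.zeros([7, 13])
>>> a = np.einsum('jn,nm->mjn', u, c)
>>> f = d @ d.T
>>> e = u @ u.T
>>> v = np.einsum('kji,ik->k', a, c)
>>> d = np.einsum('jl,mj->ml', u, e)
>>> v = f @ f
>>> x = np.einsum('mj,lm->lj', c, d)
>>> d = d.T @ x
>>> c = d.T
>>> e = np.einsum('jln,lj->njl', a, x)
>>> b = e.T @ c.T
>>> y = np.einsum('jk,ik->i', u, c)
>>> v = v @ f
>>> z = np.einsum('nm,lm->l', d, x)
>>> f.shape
(17, 17)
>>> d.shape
(13, 19)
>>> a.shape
(19, 7, 13)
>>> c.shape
(19, 13)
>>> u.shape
(7, 13)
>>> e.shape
(13, 19, 7)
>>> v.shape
(17, 17)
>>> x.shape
(7, 19)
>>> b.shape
(7, 19, 19)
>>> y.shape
(19,)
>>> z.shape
(7,)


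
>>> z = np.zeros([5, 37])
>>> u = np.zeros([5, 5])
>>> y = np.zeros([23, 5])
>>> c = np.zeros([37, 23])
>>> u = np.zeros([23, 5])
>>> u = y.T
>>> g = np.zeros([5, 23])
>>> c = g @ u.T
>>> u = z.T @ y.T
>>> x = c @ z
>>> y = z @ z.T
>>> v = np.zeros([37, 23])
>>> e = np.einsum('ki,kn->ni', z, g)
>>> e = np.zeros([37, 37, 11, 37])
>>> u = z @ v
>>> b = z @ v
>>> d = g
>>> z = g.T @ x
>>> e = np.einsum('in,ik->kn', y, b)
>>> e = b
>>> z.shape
(23, 37)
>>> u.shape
(5, 23)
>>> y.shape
(5, 5)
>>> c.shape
(5, 5)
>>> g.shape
(5, 23)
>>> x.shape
(5, 37)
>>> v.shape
(37, 23)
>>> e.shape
(5, 23)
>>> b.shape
(5, 23)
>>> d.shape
(5, 23)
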